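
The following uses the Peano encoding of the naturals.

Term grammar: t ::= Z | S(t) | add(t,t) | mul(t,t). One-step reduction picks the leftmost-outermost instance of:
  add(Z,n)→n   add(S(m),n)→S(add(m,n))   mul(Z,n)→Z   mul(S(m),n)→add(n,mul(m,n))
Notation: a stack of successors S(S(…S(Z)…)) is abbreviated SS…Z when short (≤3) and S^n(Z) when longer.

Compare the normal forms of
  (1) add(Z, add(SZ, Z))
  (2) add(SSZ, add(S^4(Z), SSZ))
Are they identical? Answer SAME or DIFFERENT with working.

Term A:
  start: add(Z, add(SZ, Z))
  [1] add(SZ, Z)
  [2] S(add(Z, Z))
  [3] SZ

Term B:
  start: add(SSZ, add(S^4(Z), SSZ))
  [1] S(add(SZ, add(S^4(Z), SSZ)))
  [2] S(S(add(Z, add(S^4(Z), SSZ))))
  [3] S(S(add(S^4(Z), SSZ)))
  [4] S(S(S(add(SSSZ, SSZ))))
  [5] S(S(S(S(add(SSZ, SSZ)))))
  [6] S(S(S(S(S(add(SZ, SSZ))))))
  [7] S(S(S(S(S(S(add(Z, SSZ)))))))
  [8] S^8(Z)

Answer: DIFFERENT — A ⇓ SZ, B ⇓ S^8(Z)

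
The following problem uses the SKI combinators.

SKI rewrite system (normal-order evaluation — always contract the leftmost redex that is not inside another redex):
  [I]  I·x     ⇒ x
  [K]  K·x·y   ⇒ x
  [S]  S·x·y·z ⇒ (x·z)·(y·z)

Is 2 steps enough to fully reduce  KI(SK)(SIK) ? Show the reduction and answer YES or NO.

  start: KI(SK)(SIK)
  step 1: I(SIK)
  step 2: SIK

Answer: YES — reaches normal form SIK in 2 ≤ 2 steps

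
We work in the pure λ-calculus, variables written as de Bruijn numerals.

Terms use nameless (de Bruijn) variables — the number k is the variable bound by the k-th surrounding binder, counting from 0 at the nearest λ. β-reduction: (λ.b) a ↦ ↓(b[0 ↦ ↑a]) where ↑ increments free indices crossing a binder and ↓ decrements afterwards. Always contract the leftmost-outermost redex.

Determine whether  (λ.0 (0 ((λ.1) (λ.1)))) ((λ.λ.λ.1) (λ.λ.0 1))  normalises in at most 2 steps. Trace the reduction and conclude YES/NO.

Answer: NO — after 2 steps the term is (λ.λ.1) ((λ.λ.λ.1) (λ.λ.0 1) ((λ.(λ.λ.λ.1) (λ.λ.0 1)) (λ.(λ.λ.λ.1) (λ.λ.0 1)))), not yet normal

Working:
  start: (λ.0 (0 ((λ.1) (λ.1)))) ((λ.λ.λ.1) (λ.λ.0 1))
  step 1: (λ.λ.λ.1) (λ.λ.0 1) ((λ.λ.λ.1) (λ.λ.0 1) ((λ.(λ.λ.λ.1) (λ.λ.0 1)) (λ.(λ.λ.λ.1) (λ.λ.0 1))))
  step 2: (λ.λ.1) ((λ.λ.λ.1) (λ.λ.0 1) ((λ.(λ.λ.λ.1) (λ.λ.0 1)) (λ.(λ.λ.λ.1) (λ.λ.0 1))))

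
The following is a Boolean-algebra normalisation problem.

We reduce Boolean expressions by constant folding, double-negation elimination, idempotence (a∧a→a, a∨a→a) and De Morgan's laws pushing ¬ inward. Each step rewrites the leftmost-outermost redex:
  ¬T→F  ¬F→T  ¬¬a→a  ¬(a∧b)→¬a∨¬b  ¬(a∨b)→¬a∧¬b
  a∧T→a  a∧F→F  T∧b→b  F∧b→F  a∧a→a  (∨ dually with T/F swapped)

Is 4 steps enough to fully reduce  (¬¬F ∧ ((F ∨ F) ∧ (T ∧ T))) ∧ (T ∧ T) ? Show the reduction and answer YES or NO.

Answer: YES — reaches normal form F in 3 ≤ 4 steps

Working:
  start: (¬¬F ∧ ((F ∨ F) ∧ (T ∧ T))) ∧ (T ∧ T)
  step 1: (F ∧ ((F ∨ F) ∧ (T ∧ T))) ∧ (T ∧ T)
  step 2: F ∧ (T ∧ T)
  step 3: F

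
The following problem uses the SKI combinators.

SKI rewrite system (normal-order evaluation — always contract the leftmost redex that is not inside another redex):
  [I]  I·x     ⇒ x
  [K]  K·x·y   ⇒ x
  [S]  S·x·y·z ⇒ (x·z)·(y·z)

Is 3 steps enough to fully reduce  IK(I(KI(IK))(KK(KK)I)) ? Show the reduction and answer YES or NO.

Answer: NO — after 3 steps the term is K(I(KK(KK)I)), not yet normal

Derivation:
  start: IK(I(KI(IK))(KK(KK)I))
  [1] K(I(KI(IK))(KK(KK)I))
  [2] K(KI(IK)(KK(KK)I))
  [3] K(I(KK(KK)I))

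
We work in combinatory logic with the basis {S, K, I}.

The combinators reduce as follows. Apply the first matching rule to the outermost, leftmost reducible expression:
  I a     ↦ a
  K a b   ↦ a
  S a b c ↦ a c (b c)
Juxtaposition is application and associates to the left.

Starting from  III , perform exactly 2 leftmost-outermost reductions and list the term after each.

  start: III
  →1  II
  →2  I

Answer: after 2 steps: I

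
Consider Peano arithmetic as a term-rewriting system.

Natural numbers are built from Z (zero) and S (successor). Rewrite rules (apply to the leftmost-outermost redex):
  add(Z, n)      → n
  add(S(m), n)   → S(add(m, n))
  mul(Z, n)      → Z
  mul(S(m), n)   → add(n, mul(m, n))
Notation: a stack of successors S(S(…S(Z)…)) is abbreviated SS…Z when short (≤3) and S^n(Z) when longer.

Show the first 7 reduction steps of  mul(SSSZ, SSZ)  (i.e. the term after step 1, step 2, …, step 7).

Answer: after 7 steps: S(S(S(S(add(Z, mul(SZ, SSZ))))))

Working:
  start: mul(SSSZ, SSZ)
  step 1: add(SSZ, mul(SSZ, SSZ))
  step 2: S(add(SZ, mul(SSZ, SSZ)))
  step 3: S(S(add(Z, mul(SSZ, SSZ))))
  step 4: S(S(mul(SSZ, SSZ)))
  step 5: S(S(add(SSZ, mul(SZ, SSZ))))
  step 6: S(S(S(add(SZ, mul(SZ, SSZ)))))
  step 7: S(S(S(S(add(Z, mul(SZ, SSZ))))))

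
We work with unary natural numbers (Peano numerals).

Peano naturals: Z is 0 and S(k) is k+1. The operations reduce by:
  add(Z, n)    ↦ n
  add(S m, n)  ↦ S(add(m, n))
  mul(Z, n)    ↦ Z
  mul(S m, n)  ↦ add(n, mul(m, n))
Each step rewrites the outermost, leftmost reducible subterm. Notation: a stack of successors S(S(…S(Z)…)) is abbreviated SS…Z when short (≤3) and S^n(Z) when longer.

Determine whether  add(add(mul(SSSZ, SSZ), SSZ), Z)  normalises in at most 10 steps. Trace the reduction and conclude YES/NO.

Answer: NO — after 10 steps the term is S(S(add(add(S(add(SZ, mul(SZ, SSZ))), SSZ), Z))), not yet normal

Derivation:
  start: add(add(mul(SSSZ, SSZ), SSZ), Z)
  →1  add(add(add(SSZ, mul(SSZ, SSZ)), SSZ), Z)
  →2  add(add(S(add(SZ, mul(SSZ, SSZ))), SSZ), Z)
  →3  add(S(add(add(SZ, mul(SSZ, SSZ)), SSZ)), Z)
  →4  S(add(add(add(SZ, mul(SSZ, SSZ)), SSZ), Z))
  →5  S(add(add(S(add(Z, mul(SSZ, SSZ))), SSZ), Z))
  →6  S(add(S(add(add(Z, mul(SSZ, SSZ)), SSZ)), Z))
  →7  S(S(add(add(add(Z, mul(SSZ, SSZ)), SSZ), Z)))
  →8  S(S(add(add(mul(SSZ, SSZ), SSZ), Z)))
  →9  S(S(add(add(add(SSZ, mul(SZ, SSZ)), SSZ), Z)))
  →10  S(S(add(add(S(add(SZ, mul(SZ, SSZ))), SSZ), Z)))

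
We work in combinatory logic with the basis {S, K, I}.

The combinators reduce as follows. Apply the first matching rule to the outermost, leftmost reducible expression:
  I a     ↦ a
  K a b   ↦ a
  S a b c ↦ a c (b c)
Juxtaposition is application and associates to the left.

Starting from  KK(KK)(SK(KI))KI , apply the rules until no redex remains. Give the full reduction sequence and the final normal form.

  start: KK(KK)(SK(KI))KI
  →1  K(SK(KI))KI
  →2  SK(KI)I
  →3  KI(KII)
  →4  I

Answer: normal form = I  (in 4 steps)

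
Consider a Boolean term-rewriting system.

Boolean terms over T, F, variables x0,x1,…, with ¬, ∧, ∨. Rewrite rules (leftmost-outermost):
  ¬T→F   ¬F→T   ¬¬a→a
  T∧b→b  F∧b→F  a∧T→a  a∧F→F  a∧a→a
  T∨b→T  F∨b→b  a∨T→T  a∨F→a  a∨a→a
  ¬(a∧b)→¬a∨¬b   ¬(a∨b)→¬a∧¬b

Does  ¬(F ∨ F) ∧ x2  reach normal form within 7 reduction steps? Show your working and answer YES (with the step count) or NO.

Answer: YES — reaches normal form x2 in 4 ≤ 7 steps

Derivation:
  start: ¬(F ∨ F) ∧ x2
  step 1: (¬F ∧ ¬F) ∧ x2
  step 2: ¬F ∧ x2
  step 3: T ∧ x2
  step 4: x2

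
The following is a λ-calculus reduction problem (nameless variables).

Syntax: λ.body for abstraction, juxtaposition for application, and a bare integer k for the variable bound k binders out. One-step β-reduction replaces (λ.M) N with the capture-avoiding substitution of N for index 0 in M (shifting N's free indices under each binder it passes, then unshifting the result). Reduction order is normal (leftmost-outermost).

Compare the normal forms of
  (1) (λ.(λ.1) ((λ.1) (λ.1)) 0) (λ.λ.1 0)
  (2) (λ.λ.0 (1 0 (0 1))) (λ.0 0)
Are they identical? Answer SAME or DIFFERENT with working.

Answer: DIFFERENT — A ⇓ λ.λ.1 0, B ⇓ λ.0 (0 0 (0 (λ.0 0)))

Derivation:
Term A:
  start: (λ.(λ.1) ((λ.1) (λ.1)) 0) (λ.λ.1 0)
  step 1: (λ.λ.λ.1 0) ((λ.λ.λ.1 0) (λ.λ.λ.1 0)) (λ.λ.1 0)
  step 2: (λ.λ.1 0) (λ.λ.1 0)
  step 3: λ.(λ.λ.1 0) 0
  step 4: λ.λ.1 0

Term B:
  start: (λ.λ.0 (1 0 (0 1))) (λ.0 0)
  step 1: λ.0 ((λ.0 0) 0 (0 (λ.0 0)))
  step 2: λ.0 (0 0 (0 (λ.0 0)))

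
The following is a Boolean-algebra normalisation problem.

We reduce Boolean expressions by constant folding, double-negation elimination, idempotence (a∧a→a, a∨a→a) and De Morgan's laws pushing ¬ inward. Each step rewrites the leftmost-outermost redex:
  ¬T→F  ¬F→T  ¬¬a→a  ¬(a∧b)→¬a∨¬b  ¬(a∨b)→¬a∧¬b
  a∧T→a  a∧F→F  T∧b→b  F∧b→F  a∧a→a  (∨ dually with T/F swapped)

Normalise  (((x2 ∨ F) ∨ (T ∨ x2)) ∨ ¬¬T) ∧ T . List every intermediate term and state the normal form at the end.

Answer: normal form = T  (in 5 steps)

Working:
  start: (((x2 ∨ F) ∨ (T ∨ x2)) ∨ ¬¬T) ∧ T
  →1  ((x2 ∨ F) ∨ (T ∨ x2)) ∨ ¬¬T
  →2  (x2 ∨ (T ∨ x2)) ∨ ¬¬T
  →3  (x2 ∨ T) ∨ ¬¬T
  →4  T ∨ ¬¬T
  →5  T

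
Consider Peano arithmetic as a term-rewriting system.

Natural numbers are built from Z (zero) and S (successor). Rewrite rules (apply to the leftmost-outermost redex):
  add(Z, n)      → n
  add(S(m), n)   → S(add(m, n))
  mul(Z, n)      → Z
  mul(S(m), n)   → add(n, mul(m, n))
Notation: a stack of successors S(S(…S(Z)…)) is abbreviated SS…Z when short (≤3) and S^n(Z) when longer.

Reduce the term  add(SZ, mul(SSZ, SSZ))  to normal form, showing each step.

  start: add(SZ, mul(SSZ, SSZ))
  step 1: S(add(Z, mul(SSZ, SSZ)))
  step 2: S(mul(SSZ, SSZ))
  step 3: S(add(SSZ, mul(SZ, SSZ)))
  step 4: S(S(add(SZ, mul(SZ, SSZ))))
  step 5: S(S(S(add(Z, mul(SZ, SSZ)))))
  step 6: S(S(S(mul(SZ, SSZ))))
  step 7: S(S(S(add(SSZ, mul(Z, SSZ)))))
  step 8: S(S(S(S(add(SZ, mul(Z, SSZ))))))
  step 9: S(S(S(S(S(add(Z, mul(Z, SSZ)))))))
  step 10: S(S(S(S(S(mul(Z, SSZ))))))
  step 11: S^5(Z)

Answer: normal form = S^5(Z)  (in 11 steps)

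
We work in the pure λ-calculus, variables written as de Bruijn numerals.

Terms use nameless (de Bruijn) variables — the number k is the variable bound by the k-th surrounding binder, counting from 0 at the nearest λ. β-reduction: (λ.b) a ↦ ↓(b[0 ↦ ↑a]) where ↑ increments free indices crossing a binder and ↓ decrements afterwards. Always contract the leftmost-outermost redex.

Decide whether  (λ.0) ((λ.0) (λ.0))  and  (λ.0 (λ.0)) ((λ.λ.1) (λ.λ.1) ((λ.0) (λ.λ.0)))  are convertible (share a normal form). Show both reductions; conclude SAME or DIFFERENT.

Term A:
  start: (λ.0) ((λ.0) (λ.0))
  [1] (λ.0) (λ.0)
  [2] λ.0

Term B:
  start: (λ.0 (λ.0)) ((λ.λ.1) (λ.λ.1) ((λ.0) (λ.λ.0)))
  [1] (λ.λ.1) (λ.λ.1) ((λ.0) (λ.λ.0)) (λ.0)
  [2] (λ.λ.λ.1) ((λ.0) (λ.λ.0)) (λ.0)
  [3] (λ.λ.1) (λ.0)
  [4] λ.λ.0

Answer: DIFFERENT — A ⇓ λ.0, B ⇓ λ.λ.0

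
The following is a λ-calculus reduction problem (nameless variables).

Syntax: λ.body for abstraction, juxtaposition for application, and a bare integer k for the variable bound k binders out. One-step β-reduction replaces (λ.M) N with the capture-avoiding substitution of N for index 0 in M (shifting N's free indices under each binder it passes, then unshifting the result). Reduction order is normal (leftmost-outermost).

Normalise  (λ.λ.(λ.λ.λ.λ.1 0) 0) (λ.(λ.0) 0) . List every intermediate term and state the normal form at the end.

  start: (λ.λ.(λ.λ.λ.λ.1 0) 0) (λ.(λ.0) 0)
  →1  λ.(λ.λ.λ.λ.1 0) 0
  →2  λ.λ.λ.λ.1 0

Answer: normal form = λ.λ.λ.λ.1 0  (in 2 steps)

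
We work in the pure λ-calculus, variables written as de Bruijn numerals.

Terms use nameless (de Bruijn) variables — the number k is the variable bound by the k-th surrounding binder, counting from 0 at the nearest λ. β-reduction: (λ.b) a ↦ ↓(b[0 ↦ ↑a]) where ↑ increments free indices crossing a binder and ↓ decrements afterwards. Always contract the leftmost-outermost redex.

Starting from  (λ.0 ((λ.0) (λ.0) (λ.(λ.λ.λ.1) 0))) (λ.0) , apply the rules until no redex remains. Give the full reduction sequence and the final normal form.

  start: (λ.0 ((λ.0) (λ.0) (λ.(λ.λ.λ.1) 0))) (λ.0)
  step 1: (λ.0) ((λ.0) (λ.0) (λ.(λ.λ.λ.1) 0))
  step 2: (λ.0) (λ.0) (λ.(λ.λ.λ.1) 0)
  step 3: (λ.0) (λ.(λ.λ.λ.1) 0)
  step 4: λ.(λ.λ.λ.1) 0
  step 5: λ.λ.λ.1

Answer: normal form = λ.λ.λ.1  (in 5 steps)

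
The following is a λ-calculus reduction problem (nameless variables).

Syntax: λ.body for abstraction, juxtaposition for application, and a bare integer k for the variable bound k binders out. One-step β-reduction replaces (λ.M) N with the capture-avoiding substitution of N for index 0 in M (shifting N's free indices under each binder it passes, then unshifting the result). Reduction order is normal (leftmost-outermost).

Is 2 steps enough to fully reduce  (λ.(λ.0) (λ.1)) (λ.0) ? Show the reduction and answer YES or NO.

Answer: YES — reaches normal form λ.λ.0 in 2 ≤ 2 steps

Reduction:
  start: (λ.(λ.0) (λ.1)) (λ.0)
  [1] (λ.0) (λ.λ.0)
  [2] λ.λ.0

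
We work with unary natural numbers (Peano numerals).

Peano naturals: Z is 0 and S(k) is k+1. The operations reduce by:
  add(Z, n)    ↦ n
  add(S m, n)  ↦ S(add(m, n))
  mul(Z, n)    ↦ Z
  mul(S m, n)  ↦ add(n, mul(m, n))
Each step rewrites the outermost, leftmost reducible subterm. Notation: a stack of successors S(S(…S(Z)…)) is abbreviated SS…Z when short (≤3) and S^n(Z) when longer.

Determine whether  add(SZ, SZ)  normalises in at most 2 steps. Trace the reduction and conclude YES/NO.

  start: add(SZ, SZ)
  step 1: S(add(Z, SZ))
  step 2: SSZ

Answer: YES — reaches normal form SSZ in 2 ≤ 2 steps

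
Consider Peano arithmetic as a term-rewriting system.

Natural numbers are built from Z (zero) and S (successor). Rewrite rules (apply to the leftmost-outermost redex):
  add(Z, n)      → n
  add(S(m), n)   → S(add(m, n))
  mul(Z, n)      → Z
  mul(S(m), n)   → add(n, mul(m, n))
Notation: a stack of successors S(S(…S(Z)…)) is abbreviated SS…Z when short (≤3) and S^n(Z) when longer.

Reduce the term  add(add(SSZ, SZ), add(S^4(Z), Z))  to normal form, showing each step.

Answer: normal form = S^7(Z)  (in 12 steps)

Derivation:
  start: add(add(SSZ, SZ), add(S^4(Z), Z))
  →1  add(S(add(SZ, SZ)), add(S^4(Z), Z))
  →2  S(add(add(SZ, SZ), add(S^4(Z), Z)))
  →3  S(add(S(add(Z, SZ)), add(S^4(Z), Z)))
  →4  S(S(add(add(Z, SZ), add(S^4(Z), Z))))
  →5  S(S(add(SZ, add(S^4(Z), Z))))
  →6  S(S(S(add(Z, add(S^4(Z), Z)))))
  →7  S(S(S(add(S^4(Z), Z))))
  →8  S(S(S(S(add(SSSZ, Z)))))
  →9  S(S(S(S(S(add(SSZ, Z))))))
  →10  S(S(S(S(S(S(add(SZ, Z)))))))
  →11  S(S(S(S(S(S(S(add(Z, Z))))))))
  →12  S^7(Z)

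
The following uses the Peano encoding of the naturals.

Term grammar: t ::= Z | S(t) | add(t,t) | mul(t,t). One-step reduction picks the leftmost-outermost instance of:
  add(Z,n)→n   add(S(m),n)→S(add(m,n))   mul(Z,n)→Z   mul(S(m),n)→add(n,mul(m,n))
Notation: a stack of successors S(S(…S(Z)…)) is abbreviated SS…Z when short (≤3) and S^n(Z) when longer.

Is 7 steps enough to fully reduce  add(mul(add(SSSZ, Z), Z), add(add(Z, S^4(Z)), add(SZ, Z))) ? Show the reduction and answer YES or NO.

  start: add(mul(add(SSSZ, Z), Z), add(add(Z, S^4(Z)), add(SZ, Z)))
  [1] add(mul(S(add(SSZ, Z)), Z), add(add(Z, S^4(Z)), add(SZ, Z)))
  [2] add(add(Z, mul(add(SSZ, Z), Z)), add(add(Z, S^4(Z)), add(SZ, Z)))
  [3] add(mul(add(SSZ, Z), Z), add(add(Z, S^4(Z)), add(SZ, Z)))
  [4] add(mul(S(add(SZ, Z)), Z), add(add(Z, S^4(Z)), add(SZ, Z)))
  [5] add(add(Z, mul(add(SZ, Z), Z)), add(add(Z, S^4(Z)), add(SZ, Z)))
  [6] add(mul(add(SZ, Z), Z), add(add(Z, S^4(Z)), add(SZ, Z)))
  [7] add(mul(S(add(Z, Z)), Z), add(add(Z, S^4(Z)), add(SZ, Z)))

Answer: NO — after 7 steps the term is add(mul(S(add(Z, Z)), Z), add(add(Z, S^4(Z)), add(SZ, Z))), not yet normal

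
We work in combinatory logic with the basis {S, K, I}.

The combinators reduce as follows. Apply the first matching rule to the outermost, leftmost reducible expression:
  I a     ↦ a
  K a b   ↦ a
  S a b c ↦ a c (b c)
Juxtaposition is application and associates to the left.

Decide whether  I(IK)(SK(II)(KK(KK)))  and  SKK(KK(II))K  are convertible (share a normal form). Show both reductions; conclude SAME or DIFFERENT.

Term A:
  start: I(IK)(SK(II)(KK(KK)))
  [1] IK(SK(II)(KK(KK)))
  [2] K(SK(II)(KK(KK)))
  [3] K(K(KK(KK))(II(KK(KK))))
  [4] K(KK(KK))
  [5] KK

Term B:
  start: SKK(KK(II))K
  [1] K(KK(II))(K(KK(II)))K
  [2] KK(II)K
  [3] KK

Answer: SAME — A ⇓ KK, B ⇓ KK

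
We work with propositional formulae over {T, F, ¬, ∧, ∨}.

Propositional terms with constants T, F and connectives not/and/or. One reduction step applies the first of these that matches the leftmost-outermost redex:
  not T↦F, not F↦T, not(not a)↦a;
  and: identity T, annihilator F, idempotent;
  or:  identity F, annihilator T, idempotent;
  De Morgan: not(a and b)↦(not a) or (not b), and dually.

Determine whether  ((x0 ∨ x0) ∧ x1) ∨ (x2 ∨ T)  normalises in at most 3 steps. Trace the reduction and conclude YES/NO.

  start: ((x0 ∨ x0) ∧ x1) ∨ (x2 ∨ T)
  [1] (x0 ∧ x1) ∨ (x2 ∨ T)
  [2] (x0 ∧ x1) ∨ T
  [3] T

Answer: YES — reaches normal form T in 3 ≤ 3 steps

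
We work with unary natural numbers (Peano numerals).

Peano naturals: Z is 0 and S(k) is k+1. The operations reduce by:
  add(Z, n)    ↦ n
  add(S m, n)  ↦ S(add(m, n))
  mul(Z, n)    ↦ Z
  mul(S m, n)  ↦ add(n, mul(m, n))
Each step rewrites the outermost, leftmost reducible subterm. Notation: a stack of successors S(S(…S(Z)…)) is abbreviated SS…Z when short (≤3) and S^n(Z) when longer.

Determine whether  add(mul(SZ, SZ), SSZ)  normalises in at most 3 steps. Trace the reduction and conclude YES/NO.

Answer: NO — after 3 steps the term is S(add(add(Z, mul(Z, SZ)), SSZ)), not yet normal

Derivation:
  start: add(mul(SZ, SZ), SSZ)
  step 1: add(add(SZ, mul(Z, SZ)), SSZ)
  step 2: add(S(add(Z, mul(Z, SZ))), SSZ)
  step 3: S(add(add(Z, mul(Z, SZ)), SSZ))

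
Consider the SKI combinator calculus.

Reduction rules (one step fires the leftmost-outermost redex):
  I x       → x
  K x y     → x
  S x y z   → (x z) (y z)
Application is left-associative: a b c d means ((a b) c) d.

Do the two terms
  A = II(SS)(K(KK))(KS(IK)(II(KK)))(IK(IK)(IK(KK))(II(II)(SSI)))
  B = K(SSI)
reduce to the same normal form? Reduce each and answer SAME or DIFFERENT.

Term A:
  start: II(SS)(K(KK))(KS(IK)(II(KK)))(IK(IK)(IK(KK))(II(II)(SSI)))
  step 1: I(SS)(K(KK))(KS(IK)(II(KK)))(IK(IK)(IK(KK))(II(II)(SSI)))
  step 2: SS(K(KK))(KS(IK)(II(KK)))(IK(IK)(IK(KK))(II(II)(SSI)))
  step 3: S(KS(IK)(II(KK)))(K(KK)(KS(IK)(II(KK))))(IK(IK)(IK(KK))(II(II)(SSI)))
  step 4: KS(IK)(II(KK))(IK(IK)(IK(KK))(II(II)(SSI)))(K(KK)(KS(IK)(II(KK)))(IK(IK)(IK(KK))(II(II)(SSI))))
  step 5: S(II(KK))(IK(IK)(IK(KK))(II(II)(SSI)))(K(KK)(KS(IK)(II(KK)))(IK(IK)(IK(KK))(II(II)(SSI))))
  step 6: II(KK)(K(KK)(KS(IK)(II(KK)))(IK(IK)(IK(KK))(II(II)(SSI))))(IK(IK)(IK(KK))(II(II)(SSI))(K(KK)(KS(IK)(II(KK)))(IK(IK)(IK(KK))(II(II)(SSI)))))
  step 7: I(KK)(K(KK)(KS(IK)(II(KK)))(IK(IK)(IK(KK))(II(II)(SSI))))(IK(IK)(IK(KK))(II(II)(SSI))(K(KK)(KS(IK)(II(KK)))(IK(IK)(IK(KK))(II(II)(SSI)))))
  step 8: KK(K(KK)(KS(IK)(II(KK)))(IK(IK)(IK(KK))(II(II)(SSI))))(IK(IK)(IK(KK))(II(II)(SSI))(K(KK)(KS(IK)(II(KK)))(IK(IK)(IK(KK))(II(II)(SSI)))))
  step 9: K(IK(IK)(IK(KK))(II(II)(SSI))(K(KK)(KS(IK)(II(KK)))(IK(IK)(IK(KK))(II(II)(SSI)))))
  step 10: K(K(IK)(IK(KK))(II(II)(SSI))(K(KK)(KS(IK)(II(KK)))(IK(IK)(IK(KK))(II(II)(SSI)))))
  step 11: K(IK(II(II)(SSI))(K(KK)(KS(IK)(II(KK)))(IK(IK)(IK(KK))(II(II)(SSI)))))
  step 12: K(K(II(II)(SSI))(K(KK)(KS(IK)(II(KK)))(IK(IK)(IK(KK))(II(II)(SSI)))))
  step 13: K(II(II)(SSI))
  step 14: K(I(II)(SSI))
  step 15: K(II(SSI))
  step 16: K(I(SSI))
  step 17: K(SSI)

Term B:
  start: K(SSI)

Answer: SAME — A ⇓ K(SSI), B ⇓ K(SSI)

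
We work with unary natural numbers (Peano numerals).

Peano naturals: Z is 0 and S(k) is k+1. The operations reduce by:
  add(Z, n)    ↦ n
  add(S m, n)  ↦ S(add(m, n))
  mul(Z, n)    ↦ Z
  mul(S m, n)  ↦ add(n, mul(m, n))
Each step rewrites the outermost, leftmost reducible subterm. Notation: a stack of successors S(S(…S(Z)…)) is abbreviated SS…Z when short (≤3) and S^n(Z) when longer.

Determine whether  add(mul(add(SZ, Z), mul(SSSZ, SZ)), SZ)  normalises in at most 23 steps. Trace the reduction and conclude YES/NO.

Answer: YES — reaches normal form S^4(Z) in 22 ≤ 23 steps

Working:
  start: add(mul(add(SZ, Z), mul(SSSZ, SZ)), SZ)
  [1] add(mul(S(add(Z, Z)), mul(SSSZ, SZ)), SZ)
  [2] add(add(mul(SSSZ, SZ), mul(add(Z, Z), mul(SSSZ, SZ))), SZ)
  [3] add(add(add(SZ, mul(SSZ, SZ)), mul(add(Z, Z), mul(SSSZ, SZ))), SZ)
  [4] add(add(S(add(Z, mul(SSZ, SZ))), mul(add(Z, Z), mul(SSSZ, SZ))), SZ)
  [5] add(S(add(add(Z, mul(SSZ, SZ)), mul(add(Z, Z), mul(SSSZ, SZ)))), SZ)
  [6] S(add(add(add(Z, mul(SSZ, SZ)), mul(add(Z, Z), mul(SSSZ, SZ))), SZ))
  [7] S(add(add(mul(SSZ, SZ), mul(add(Z, Z), mul(SSSZ, SZ))), SZ))
  [8] S(add(add(add(SZ, mul(SZ, SZ)), mul(add(Z, Z), mul(SSSZ, SZ))), SZ))
  [9] S(add(add(S(add(Z, mul(SZ, SZ))), mul(add(Z, Z), mul(SSSZ, SZ))), SZ))
  [10] S(add(S(add(add(Z, mul(SZ, SZ)), mul(add(Z, Z), mul(SSSZ, SZ)))), SZ))
  [11] S(S(add(add(add(Z, mul(SZ, SZ)), mul(add(Z, Z), mul(SSSZ, SZ))), SZ)))
  [12] S(S(add(add(mul(SZ, SZ), mul(add(Z, Z), mul(SSSZ, SZ))), SZ)))
  [13] S(S(add(add(add(SZ, mul(Z, SZ)), mul(add(Z, Z), mul(SSSZ, SZ))), SZ)))
  [14] S(S(add(add(S(add(Z, mul(Z, SZ))), mul(add(Z, Z), mul(SSSZ, SZ))), SZ)))
  [15] S(S(add(S(add(add(Z, mul(Z, SZ)), mul(add(Z, Z), mul(SSSZ, SZ)))), SZ)))
  [16] S(S(S(add(add(add(Z, mul(Z, SZ)), mul(add(Z, Z), mul(SSSZ, SZ))), SZ))))
  [17] S(S(S(add(add(mul(Z, SZ), mul(add(Z, Z), mul(SSSZ, SZ))), SZ))))
  [18] S(S(S(add(add(Z, mul(add(Z, Z), mul(SSSZ, SZ))), SZ))))
  [19] S(S(S(add(mul(add(Z, Z), mul(SSSZ, SZ)), SZ))))
  [20] S(S(S(add(mul(Z, mul(SSSZ, SZ)), SZ))))
  [21] S(S(S(add(Z, SZ))))
  [22] S^4(Z)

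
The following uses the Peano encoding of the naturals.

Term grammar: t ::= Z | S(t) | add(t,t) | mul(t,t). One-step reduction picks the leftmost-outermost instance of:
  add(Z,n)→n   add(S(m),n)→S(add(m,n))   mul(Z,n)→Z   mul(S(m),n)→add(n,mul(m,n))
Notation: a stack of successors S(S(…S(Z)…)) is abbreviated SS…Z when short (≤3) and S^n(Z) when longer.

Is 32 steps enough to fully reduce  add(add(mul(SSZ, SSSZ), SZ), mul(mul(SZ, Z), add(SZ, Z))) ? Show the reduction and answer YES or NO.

  start: add(add(mul(SSZ, SSSZ), SZ), mul(mul(SZ, Z), add(SZ, Z)))
  →1  add(add(add(SSSZ, mul(SZ, SSSZ)), SZ), mul(mul(SZ, Z), add(SZ, Z)))
  →2  add(add(S(add(SSZ, mul(SZ, SSSZ))), SZ), mul(mul(SZ, Z), add(SZ, Z)))
  →3  add(S(add(add(SSZ, mul(SZ, SSSZ)), SZ)), mul(mul(SZ, Z), add(SZ, Z)))
  →4  S(add(add(add(SSZ, mul(SZ, SSSZ)), SZ), mul(mul(SZ, Z), add(SZ, Z))))
  →5  S(add(add(S(add(SZ, mul(SZ, SSSZ))), SZ), mul(mul(SZ, Z), add(SZ, Z))))
  →6  S(add(S(add(add(SZ, mul(SZ, SSSZ)), SZ)), mul(mul(SZ, Z), add(SZ, Z))))
  →7  S(S(add(add(add(SZ, mul(SZ, SSSZ)), SZ), mul(mul(SZ, Z), add(SZ, Z)))))
  →8  S(S(add(add(S(add(Z, mul(SZ, SSSZ))), SZ), mul(mul(SZ, Z), add(SZ, Z)))))
  →9  S(S(add(S(add(add(Z, mul(SZ, SSSZ)), SZ)), mul(mul(SZ, Z), add(SZ, Z)))))
  →10  S(S(S(add(add(add(Z, mul(SZ, SSSZ)), SZ), mul(mul(SZ, Z), add(SZ, Z))))))
  →11  S(S(S(add(add(mul(SZ, SSSZ), SZ), mul(mul(SZ, Z), add(SZ, Z))))))
  →12  S(S(S(add(add(add(SSSZ, mul(Z, SSSZ)), SZ), mul(mul(SZ, Z), add(SZ, Z))))))
  →13  S(S(S(add(add(S(add(SSZ, mul(Z, SSSZ))), SZ), mul(mul(SZ, Z), add(SZ, Z))))))
  →14  S(S(S(add(S(add(add(SSZ, mul(Z, SSSZ)), SZ)), mul(mul(SZ, Z), add(SZ, Z))))))
  →15  S(S(S(S(add(add(add(SSZ, mul(Z, SSSZ)), SZ), mul(mul(SZ, Z), add(SZ, Z)))))))
  →16  S(S(S(S(add(add(S(add(SZ, mul(Z, SSSZ))), SZ), mul(mul(SZ, Z), add(SZ, Z)))))))
  →17  S(S(S(S(add(S(add(add(SZ, mul(Z, SSSZ)), SZ)), mul(mul(SZ, Z), add(SZ, Z)))))))
  →18  S(S(S(S(S(add(add(add(SZ, mul(Z, SSSZ)), SZ), mul(mul(SZ, Z), add(SZ, Z))))))))
  →19  S(S(S(S(S(add(add(S(add(Z, mul(Z, SSSZ))), SZ), mul(mul(SZ, Z), add(SZ, Z))))))))
  →20  S(S(S(S(S(add(S(add(add(Z, mul(Z, SSSZ)), SZ)), mul(mul(SZ, Z), add(SZ, Z))))))))
  →21  S(S(S(S(S(S(add(add(add(Z, mul(Z, SSSZ)), SZ), mul(mul(SZ, Z), add(SZ, Z)))))))))
  →22  S(S(S(S(S(S(add(add(mul(Z, SSSZ), SZ), mul(mul(SZ, Z), add(SZ, Z)))))))))
  →23  S(S(S(S(S(S(add(add(Z, SZ), mul(mul(SZ, Z), add(SZ, Z)))))))))
  →24  S(S(S(S(S(S(add(SZ, mul(mul(SZ, Z), add(SZ, Z)))))))))
  →25  S(S(S(S(S(S(S(add(Z, mul(mul(SZ, Z), add(SZ, Z))))))))))
  →26  S(S(S(S(S(S(S(mul(mul(SZ, Z), add(SZ, Z)))))))))
  →27  S(S(S(S(S(S(S(mul(add(Z, mul(Z, Z)), add(SZ, Z)))))))))
  →28  S(S(S(S(S(S(S(mul(mul(Z, Z), add(SZ, Z)))))))))
  →29  S(S(S(S(S(S(S(mul(Z, add(SZ, Z)))))))))
  →30  S^7(Z)

Answer: YES — reaches normal form S^7(Z) in 30 ≤ 32 steps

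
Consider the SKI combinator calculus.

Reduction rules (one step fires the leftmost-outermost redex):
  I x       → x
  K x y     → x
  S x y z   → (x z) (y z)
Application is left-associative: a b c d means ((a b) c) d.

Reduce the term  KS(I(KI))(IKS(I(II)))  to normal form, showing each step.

Answer: normal form = SS  (in 3 steps)

Working:
  start: KS(I(KI))(IKS(I(II)))
  [1] S(IKS(I(II)))
  [2] S(KS(I(II)))
  [3] SS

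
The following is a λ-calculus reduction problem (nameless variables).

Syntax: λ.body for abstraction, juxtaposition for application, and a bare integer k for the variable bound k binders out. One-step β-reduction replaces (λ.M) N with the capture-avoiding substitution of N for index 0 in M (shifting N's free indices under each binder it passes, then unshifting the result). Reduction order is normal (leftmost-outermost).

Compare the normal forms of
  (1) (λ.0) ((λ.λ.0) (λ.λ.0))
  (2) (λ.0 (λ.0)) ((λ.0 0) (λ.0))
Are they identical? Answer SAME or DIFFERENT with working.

Answer: SAME — A ⇓ λ.0, B ⇓ λ.0

Reduction:
Term A:
  start: (λ.0) ((λ.λ.0) (λ.λ.0))
  [1] (λ.λ.0) (λ.λ.0)
  [2] λ.0

Term B:
  start: (λ.0 (λ.0)) ((λ.0 0) (λ.0))
  [1] (λ.0 0) (λ.0) (λ.0)
  [2] (λ.0) (λ.0) (λ.0)
  [3] (λ.0) (λ.0)
  [4] λ.0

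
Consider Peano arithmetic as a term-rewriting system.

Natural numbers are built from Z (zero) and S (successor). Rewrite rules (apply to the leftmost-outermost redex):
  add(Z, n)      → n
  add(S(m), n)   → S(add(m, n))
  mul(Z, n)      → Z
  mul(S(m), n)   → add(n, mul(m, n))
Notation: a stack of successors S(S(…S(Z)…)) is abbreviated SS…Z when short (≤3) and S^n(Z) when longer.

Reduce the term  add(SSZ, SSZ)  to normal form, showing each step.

Answer: normal form = S^4(Z)  (in 3 steps)

Working:
  start: add(SSZ, SSZ)
  →1  S(add(SZ, SSZ))
  →2  S(S(add(Z, SSZ)))
  →3  S^4(Z)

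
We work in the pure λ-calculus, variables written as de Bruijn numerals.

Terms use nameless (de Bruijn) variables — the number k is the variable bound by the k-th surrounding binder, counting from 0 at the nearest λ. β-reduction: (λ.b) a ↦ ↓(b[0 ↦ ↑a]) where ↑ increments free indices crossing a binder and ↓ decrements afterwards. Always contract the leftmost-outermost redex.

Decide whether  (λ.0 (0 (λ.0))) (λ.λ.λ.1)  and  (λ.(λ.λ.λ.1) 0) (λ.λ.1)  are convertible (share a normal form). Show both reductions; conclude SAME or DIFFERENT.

Answer: SAME — A ⇓ λ.λ.1, B ⇓ λ.λ.1

Derivation:
Term A:
  start: (λ.0 (0 (λ.0))) (λ.λ.λ.1)
  step 1: (λ.λ.λ.1) ((λ.λ.λ.1) (λ.0))
  step 2: λ.λ.1

Term B:
  start: (λ.(λ.λ.λ.1) 0) (λ.λ.1)
  step 1: (λ.λ.λ.1) (λ.λ.1)
  step 2: λ.λ.1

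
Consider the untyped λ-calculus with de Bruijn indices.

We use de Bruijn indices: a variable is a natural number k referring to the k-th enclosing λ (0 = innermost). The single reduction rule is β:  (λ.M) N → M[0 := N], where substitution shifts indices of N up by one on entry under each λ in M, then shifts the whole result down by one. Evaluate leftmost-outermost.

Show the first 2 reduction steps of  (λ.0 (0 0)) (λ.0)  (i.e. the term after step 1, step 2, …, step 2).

  start: (λ.0 (0 0)) (λ.0)
  →1  (λ.0) ((λ.0) (λ.0))
  →2  (λ.0) (λ.0)

Answer: after 2 steps: (λ.0) (λ.0)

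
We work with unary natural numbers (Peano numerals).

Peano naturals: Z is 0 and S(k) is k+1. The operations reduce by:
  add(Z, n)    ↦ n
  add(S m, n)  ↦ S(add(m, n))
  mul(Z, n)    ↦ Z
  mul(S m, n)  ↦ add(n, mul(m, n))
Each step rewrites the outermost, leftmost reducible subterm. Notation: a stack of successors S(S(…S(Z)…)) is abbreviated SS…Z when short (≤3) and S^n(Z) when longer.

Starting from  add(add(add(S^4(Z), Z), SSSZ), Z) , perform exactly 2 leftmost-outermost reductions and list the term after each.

Answer: after 2 steps: add(S(add(add(SSSZ, Z), SSSZ)), Z)

Derivation:
  start: add(add(add(S^4(Z), Z), SSSZ), Z)
  [1] add(add(S(add(SSSZ, Z)), SSSZ), Z)
  [2] add(S(add(add(SSSZ, Z), SSSZ)), Z)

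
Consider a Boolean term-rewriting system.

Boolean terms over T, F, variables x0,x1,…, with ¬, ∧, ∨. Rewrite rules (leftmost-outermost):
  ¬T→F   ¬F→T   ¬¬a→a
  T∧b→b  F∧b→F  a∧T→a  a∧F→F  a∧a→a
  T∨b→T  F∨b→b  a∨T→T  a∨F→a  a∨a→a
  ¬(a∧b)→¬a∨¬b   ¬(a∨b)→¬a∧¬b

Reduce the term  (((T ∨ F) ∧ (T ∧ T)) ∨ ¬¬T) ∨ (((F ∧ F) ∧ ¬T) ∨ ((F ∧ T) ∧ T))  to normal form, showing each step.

Answer: normal form = T  (in 5 steps)

Derivation:
  start: (((T ∨ F) ∧ (T ∧ T)) ∨ ¬¬T) ∨ (((F ∧ F) ∧ ¬T) ∨ ((F ∧ T) ∧ T))
  [1] ((T ∧ (T ∧ T)) ∨ ¬¬T) ∨ (((F ∧ F) ∧ ¬T) ∨ ((F ∧ T) ∧ T))
  [2] ((T ∧ T) ∨ ¬¬T) ∨ (((F ∧ F) ∧ ¬T) ∨ ((F ∧ T) ∧ T))
  [3] (T ∨ ¬¬T) ∨ (((F ∧ F) ∧ ¬T) ∨ ((F ∧ T) ∧ T))
  [4] T ∨ (((F ∧ F) ∧ ¬T) ∨ ((F ∧ T) ∧ T))
  [5] T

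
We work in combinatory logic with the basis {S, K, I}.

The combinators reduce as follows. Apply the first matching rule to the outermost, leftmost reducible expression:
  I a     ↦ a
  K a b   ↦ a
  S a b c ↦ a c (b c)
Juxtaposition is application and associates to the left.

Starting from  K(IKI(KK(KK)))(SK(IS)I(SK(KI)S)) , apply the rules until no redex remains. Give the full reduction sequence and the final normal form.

  start: K(IKI(KK(KK)))(SK(IS)I(SK(KI)S))
  →1  IKI(KK(KK))
  →2  KI(KK(KK))
  →3  I

Answer: normal form = I  (in 3 steps)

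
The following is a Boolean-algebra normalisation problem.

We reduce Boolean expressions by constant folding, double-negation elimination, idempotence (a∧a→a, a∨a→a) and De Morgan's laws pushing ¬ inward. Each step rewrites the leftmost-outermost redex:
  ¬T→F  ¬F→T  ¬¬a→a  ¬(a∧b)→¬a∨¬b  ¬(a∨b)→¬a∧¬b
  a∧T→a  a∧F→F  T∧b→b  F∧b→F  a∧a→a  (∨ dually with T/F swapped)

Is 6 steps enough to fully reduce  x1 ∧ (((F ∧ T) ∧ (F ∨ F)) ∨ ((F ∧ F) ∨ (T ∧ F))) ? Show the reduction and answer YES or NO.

Answer: NO — after 6 steps the term is x1 ∧ F, not yet normal

Derivation:
  start: x1 ∧ (((F ∧ T) ∧ (F ∨ F)) ∨ ((F ∧ F) ∨ (T ∧ F)))
  [1] x1 ∧ ((F ∧ (F ∨ F)) ∨ ((F ∧ F) ∨ (T ∧ F)))
  [2] x1 ∧ (F ∨ ((F ∧ F) ∨ (T ∧ F)))
  [3] x1 ∧ ((F ∧ F) ∨ (T ∧ F))
  [4] x1 ∧ (F ∨ (T ∧ F))
  [5] x1 ∧ (T ∧ F)
  [6] x1 ∧ F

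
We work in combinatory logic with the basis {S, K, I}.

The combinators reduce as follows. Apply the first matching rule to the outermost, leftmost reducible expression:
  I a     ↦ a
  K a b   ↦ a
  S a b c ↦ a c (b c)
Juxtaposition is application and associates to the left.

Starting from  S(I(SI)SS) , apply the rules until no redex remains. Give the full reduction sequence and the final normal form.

  start: S(I(SI)SS)
  [1] S(SISS)
  [2] S(IS(SS))
  [3] S(S(SS))

Answer: normal form = S(S(SS))  (in 3 steps)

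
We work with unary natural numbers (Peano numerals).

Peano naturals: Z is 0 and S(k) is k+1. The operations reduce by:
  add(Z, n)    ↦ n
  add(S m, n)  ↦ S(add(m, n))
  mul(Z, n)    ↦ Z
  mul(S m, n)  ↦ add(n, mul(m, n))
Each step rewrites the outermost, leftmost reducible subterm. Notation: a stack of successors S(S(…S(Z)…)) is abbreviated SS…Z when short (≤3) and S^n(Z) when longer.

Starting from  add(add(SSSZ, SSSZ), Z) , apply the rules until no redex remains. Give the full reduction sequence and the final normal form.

  start: add(add(SSSZ, SSSZ), Z)
  step 1: add(S(add(SSZ, SSSZ)), Z)
  step 2: S(add(add(SSZ, SSSZ), Z))
  step 3: S(add(S(add(SZ, SSSZ)), Z))
  step 4: S(S(add(add(SZ, SSSZ), Z)))
  step 5: S(S(add(S(add(Z, SSSZ)), Z)))
  step 6: S(S(S(add(add(Z, SSSZ), Z))))
  step 7: S(S(S(add(SSSZ, Z))))
  step 8: S(S(S(S(add(SSZ, Z)))))
  step 9: S(S(S(S(S(add(SZ, Z))))))
  step 10: S(S(S(S(S(S(add(Z, Z)))))))
  step 11: S^6(Z)

Answer: normal form = S^6(Z)  (in 11 steps)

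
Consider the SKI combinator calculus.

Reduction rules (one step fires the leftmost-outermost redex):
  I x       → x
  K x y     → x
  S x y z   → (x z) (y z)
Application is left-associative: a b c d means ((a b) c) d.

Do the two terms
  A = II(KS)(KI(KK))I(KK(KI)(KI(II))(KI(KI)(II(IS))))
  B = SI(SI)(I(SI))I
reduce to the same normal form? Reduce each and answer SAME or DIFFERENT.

Answer: SAME — A ⇓ SII, B ⇓ SII

Derivation:
Term A:
  start: II(KS)(KI(KK))I(KK(KI)(KI(II))(KI(KI)(II(IS))))
  →1  I(KS)(KI(KK))I(KK(KI)(KI(II))(KI(KI)(II(IS))))
  →2  KS(KI(KK))I(KK(KI)(KI(II))(KI(KI)(II(IS))))
  →3  SI(KK(KI)(KI(II))(KI(KI)(II(IS))))
  →4  SI(K(KI(II))(KI(KI)(II(IS))))
  →5  SI(KI(II))
  →6  SII

Term B:
  start: SI(SI)(I(SI))I
  →1  I(I(SI))(SI(I(SI)))I
  →2  I(SI)(SI(I(SI)))I
  →3  SI(SI(I(SI)))I
  →4  II(SI(I(SI))I)
  →5  I(SI(I(SI))I)
  →6  SI(I(SI))I
  →7  II(I(SI)I)
  →8  I(I(SI)I)
  →9  I(SI)I
  →10  SII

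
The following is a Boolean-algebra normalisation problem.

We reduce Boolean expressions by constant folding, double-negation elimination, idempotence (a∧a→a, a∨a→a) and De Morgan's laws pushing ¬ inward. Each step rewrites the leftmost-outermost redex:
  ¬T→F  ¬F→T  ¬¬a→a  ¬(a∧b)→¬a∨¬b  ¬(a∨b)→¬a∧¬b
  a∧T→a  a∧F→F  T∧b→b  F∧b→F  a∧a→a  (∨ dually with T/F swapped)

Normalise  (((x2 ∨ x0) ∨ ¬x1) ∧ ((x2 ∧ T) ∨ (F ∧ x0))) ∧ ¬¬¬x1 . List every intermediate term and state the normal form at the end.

Answer: normal form = (((x2 ∨ x0) ∨ ¬x1) ∧ x2) ∧ ¬x1  (in 4 steps)

Reduction:
  start: (((x2 ∨ x0) ∨ ¬x1) ∧ ((x2 ∧ T) ∨ (F ∧ x0))) ∧ ¬¬¬x1
  step 1: (((x2 ∨ x0) ∨ ¬x1) ∧ (x2 ∨ (F ∧ x0))) ∧ ¬¬¬x1
  step 2: (((x2 ∨ x0) ∨ ¬x1) ∧ (x2 ∨ F)) ∧ ¬¬¬x1
  step 3: (((x2 ∨ x0) ∨ ¬x1) ∧ x2) ∧ ¬¬¬x1
  step 4: (((x2 ∨ x0) ∨ ¬x1) ∧ x2) ∧ ¬x1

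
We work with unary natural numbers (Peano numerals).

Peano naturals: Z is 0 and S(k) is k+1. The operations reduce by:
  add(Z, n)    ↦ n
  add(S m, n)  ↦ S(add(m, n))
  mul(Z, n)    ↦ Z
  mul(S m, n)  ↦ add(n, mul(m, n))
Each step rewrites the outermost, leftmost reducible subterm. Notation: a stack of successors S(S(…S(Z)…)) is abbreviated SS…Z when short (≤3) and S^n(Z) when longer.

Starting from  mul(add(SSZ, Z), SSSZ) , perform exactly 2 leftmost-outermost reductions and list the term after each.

Answer: after 2 steps: add(SSSZ, mul(add(SZ, Z), SSSZ))

Derivation:
  start: mul(add(SSZ, Z), SSSZ)
  step 1: mul(S(add(SZ, Z)), SSSZ)
  step 2: add(SSSZ, mul(add(SZ, Z), SSSZ))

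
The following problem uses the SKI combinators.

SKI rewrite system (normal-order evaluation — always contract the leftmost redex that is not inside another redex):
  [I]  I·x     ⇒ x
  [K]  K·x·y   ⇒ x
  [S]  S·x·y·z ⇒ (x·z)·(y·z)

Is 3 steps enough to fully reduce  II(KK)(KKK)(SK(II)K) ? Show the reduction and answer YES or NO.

Answer: NO — after 3 steps the term is K(SK(II)K), not yet normal

Derivation:
  start: II(KK)(KKK)(SK(II)K)
  →1  I(KK)(KKK)(SK(II)K)
  →2  KK(KKK)(SK(II)K)
  →3  K(SK(II)K)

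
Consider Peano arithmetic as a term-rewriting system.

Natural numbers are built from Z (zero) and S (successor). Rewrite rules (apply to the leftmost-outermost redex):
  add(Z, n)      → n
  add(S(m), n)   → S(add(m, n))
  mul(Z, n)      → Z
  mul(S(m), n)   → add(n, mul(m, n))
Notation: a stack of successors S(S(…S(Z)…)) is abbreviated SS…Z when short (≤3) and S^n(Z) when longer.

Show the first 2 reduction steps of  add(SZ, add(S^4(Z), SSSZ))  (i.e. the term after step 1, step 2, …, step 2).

Answer: after 2 steps: S(add(S^4(Z), SSSZ))

Reduction:
  start: add(SZ, add(S^4(Z), SSSZ))
  →1  S(add(Z, add(S^4(Z), SSSZ)))
  →2  S(add(S^4(Z), SSSZ))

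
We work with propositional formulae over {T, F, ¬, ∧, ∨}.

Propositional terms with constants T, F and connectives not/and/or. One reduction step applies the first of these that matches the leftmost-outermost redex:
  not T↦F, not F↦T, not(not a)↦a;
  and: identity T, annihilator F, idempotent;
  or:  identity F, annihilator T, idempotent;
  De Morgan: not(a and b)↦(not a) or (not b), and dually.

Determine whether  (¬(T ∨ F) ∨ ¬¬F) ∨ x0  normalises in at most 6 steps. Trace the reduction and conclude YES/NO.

  start: (¬(T ∨ F) ∨ ¬¬F) ∨ x0
  [1] ((¬T ∧ ¬F) ∨ ¬¬F) ∨ x0
  [2] ((F ∧ ¬F) ∨ ¬¬F) ∨ x0
  [3] (F ∨ ¬¬F) ∨ x0
  [4] ¬¬F ∨ x0
  [5] F ∨ x0
  [6] x0

Answer: YES — reaches normal form x0 in 6 ≤ 6 steps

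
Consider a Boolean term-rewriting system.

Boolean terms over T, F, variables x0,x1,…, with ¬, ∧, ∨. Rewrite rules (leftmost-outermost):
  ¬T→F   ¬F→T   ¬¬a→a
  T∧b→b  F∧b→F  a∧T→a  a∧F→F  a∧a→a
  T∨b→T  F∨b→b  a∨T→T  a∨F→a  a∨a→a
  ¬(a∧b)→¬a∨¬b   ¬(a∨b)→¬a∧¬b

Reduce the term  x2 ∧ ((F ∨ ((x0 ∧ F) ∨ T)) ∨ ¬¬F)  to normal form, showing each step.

  start: x2 ∧ ((F ∨ ((x0 ∧ F) ∨ T)) ∨ ¬¬F)
  step 1: x2 ∧ (((x0 ∧ F) ∨ T) ∨ ¬¬F)
  step 2: x2 ∧ (T ∨ ¬¬F)
  step 3: x2 ∧ T
  step 4: x2

Answer: normal form = x2  (in 4 steps)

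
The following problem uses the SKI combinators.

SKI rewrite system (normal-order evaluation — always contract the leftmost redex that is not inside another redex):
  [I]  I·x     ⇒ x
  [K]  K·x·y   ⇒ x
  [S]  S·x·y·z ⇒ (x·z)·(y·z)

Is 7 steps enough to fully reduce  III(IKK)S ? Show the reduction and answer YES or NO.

  start: III(IKK)S
  [1] II(IKK)S
  [2] I(IKK)S
  [3] IKKS
  [4] KKS
  [5] K

Answer: YES — reaches normal form K in 5 ≤ 7 steps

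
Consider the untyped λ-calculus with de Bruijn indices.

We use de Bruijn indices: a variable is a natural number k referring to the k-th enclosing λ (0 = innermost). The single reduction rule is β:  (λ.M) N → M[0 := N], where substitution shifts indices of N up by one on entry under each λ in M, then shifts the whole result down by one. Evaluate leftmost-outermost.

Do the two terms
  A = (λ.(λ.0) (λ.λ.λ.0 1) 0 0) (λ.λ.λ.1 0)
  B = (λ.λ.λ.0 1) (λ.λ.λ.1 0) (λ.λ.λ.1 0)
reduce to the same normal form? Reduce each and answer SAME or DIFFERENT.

Term A:
  start: (λ.(λ.0) (λ.λ.λ.0 1) 0 0) (λ.λ.λ.1 0)
  step 1: (λ.0) (λ.λ.λ.0 1) (λ.λ.λ.1 0) (λ.λ.λ.1 0)
  step 2: (λ.λ.λ.0 1) (λ.λ.λ.1 0) (λ.λ.λ.1 0)
  step 3: (λ.λ.0 1) (λ.λ.λ.1 0)
  step 4: λ.0 (λ.λ.λ.1 0)

Term B:
  start: (λ.λ.λ.0 1) (λ.λ.λ.1 0) (λ.λ.λ.1 0)
  step 1: (λ.λ.0 1) (λ.λ.λ.1 0)
  step 2: λ.0 (λ.λ.λ.1 0)

Answer: SAME — A ⇓ λ.0 (λ.λ.λ.1 0), B ⇓ λ.0 (λ.λ.λ.1 0)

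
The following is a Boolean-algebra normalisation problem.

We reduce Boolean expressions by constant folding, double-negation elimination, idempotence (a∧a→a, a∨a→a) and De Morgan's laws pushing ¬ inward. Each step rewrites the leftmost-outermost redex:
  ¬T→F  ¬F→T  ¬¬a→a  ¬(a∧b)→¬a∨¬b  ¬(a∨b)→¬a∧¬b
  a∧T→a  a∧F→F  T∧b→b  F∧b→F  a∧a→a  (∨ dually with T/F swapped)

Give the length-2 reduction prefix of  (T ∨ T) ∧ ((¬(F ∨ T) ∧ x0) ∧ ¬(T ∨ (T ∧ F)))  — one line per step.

Answer: after 2 steps: (¬(F ∨ T) ∧ x0) ∧ ¬(T ∨ (T ∧ F))

Reduction:
  start: (T ∨ T) ∧ ((¬(F ∨ T) ∧ x0) ∧ ¬(T ∨ (T ∧ F)))
  [1] T ∧ ((¬(F ∨ T) ∧ x0) ∧ ¬(T ∨ (T ∧ F)))
  [2] (¬(F ∨ T) ∧ x0) ∧ ¬(T ∨ (T ∧ F))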